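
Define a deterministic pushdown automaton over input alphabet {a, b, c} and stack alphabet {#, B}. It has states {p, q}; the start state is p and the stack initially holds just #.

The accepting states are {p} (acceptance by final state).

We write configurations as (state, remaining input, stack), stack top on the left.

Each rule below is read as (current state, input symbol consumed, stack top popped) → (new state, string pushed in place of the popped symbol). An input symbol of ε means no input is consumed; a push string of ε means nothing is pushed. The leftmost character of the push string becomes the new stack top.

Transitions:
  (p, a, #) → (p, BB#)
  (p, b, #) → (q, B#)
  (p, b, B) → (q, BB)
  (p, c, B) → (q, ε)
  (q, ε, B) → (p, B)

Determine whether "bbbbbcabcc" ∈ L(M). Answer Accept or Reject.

Reject

(p, bbbbbcabcc, #) ⊢ (q, bbbbcabcc, B#) ⊢ (p, bbbbcabcc, B#) ⊢ (q, bbbcabcc, BB#) ⊢ (p, bbbcabcc, BB#) ⊢ (q, bbcabcc, BBB#) ⊢ (p, bbcabcc, BBB#) ⊢ (q, bcabcc, BBBB#) ⊢ (p, bcabcc, BBBB#) ⊢ (q, cabcc, BBBBB#) ⊢ (p, cabcc, BBBBB#) ⊢ (q, abcc, BBBB#) ⊢ (p, abcc, BBBB#)
No transition applies at (p, abcc, BBBB#); input not fully consumed.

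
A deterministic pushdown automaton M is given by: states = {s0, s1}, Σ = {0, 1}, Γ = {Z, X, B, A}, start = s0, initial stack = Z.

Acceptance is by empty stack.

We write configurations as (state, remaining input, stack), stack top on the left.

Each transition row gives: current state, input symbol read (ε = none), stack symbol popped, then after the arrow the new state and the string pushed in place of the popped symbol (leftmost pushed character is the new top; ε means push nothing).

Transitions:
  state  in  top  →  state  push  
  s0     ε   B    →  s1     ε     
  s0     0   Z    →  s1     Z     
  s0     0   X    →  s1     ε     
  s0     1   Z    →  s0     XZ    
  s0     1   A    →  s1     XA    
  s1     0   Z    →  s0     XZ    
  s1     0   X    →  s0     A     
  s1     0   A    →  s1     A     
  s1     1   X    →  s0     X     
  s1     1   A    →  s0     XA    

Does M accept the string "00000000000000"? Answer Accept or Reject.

(s0, 00000000000000, Z) ⊢ (s1, 0000000000000, Z) ⊢ (s0, 000000000000, XZ) ⊢ (s1, 00000000000, Z) ⊢ (s0, 0000000000, XZ) ⊢ (s1, 000000000, Z) ⊢ (s0, 00000000, XZ) ⊢ (s1, 0000000, Z) ⊢ (s0, 000000, XZ) ⊢ (s1, 00000, Z) ⊢ (s0, 0000, XZ) ⊢ (s1, 000, Z) ⊢ (s0, 00, XZ) ⊢ (s1, 0, Z) ⊢ (s0, ε, XZ)
All input consumed; stack is XZ, not empty, and no further ε-move applies.

Reject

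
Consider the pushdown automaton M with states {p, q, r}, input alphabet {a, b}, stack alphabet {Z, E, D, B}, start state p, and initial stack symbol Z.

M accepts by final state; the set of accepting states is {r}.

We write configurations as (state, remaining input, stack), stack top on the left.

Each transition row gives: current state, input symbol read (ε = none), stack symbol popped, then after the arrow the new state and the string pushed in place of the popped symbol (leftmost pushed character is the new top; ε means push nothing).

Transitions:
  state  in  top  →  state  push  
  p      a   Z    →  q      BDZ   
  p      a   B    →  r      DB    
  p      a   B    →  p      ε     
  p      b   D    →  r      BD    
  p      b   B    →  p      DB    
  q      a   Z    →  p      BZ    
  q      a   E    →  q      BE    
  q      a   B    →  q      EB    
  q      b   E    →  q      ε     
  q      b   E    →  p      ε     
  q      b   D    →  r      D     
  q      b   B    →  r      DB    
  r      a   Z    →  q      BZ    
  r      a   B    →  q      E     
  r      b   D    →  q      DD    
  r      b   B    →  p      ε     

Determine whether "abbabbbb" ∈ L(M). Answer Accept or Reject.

No computation consumes all input and reaches a final state.

Reject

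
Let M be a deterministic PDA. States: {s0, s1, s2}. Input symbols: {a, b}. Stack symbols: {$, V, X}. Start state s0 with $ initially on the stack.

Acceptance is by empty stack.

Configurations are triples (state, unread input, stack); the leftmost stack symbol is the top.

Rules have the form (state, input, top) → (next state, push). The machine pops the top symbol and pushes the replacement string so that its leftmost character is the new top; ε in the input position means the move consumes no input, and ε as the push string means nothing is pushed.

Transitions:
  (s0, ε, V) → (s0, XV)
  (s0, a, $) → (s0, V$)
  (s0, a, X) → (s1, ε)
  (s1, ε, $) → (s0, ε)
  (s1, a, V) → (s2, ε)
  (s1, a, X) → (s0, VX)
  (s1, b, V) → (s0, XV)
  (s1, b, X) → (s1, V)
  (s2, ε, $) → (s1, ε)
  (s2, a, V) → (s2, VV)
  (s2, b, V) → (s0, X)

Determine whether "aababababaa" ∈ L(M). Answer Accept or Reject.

(s0, aababababaa, $)
  read a, top $: go to s0, push V$ → (s0, ababababaa, V$)
  ε-move, top V: go to s0, push XV → (s0, ababababaa, XV$)
  read a, top X: go to s1, push ε → (s1, babababaa, V$)
  read b, top V: go to s0, push XV → (s0, abababaa, XV$)
  read a, top X: go to s1, push ε → (s1, bababaa, V$)
  read b, top V: go to s0, push XV → (s0, ababaa, XV$)
  read a, top X: go to s1, push ε → (s1, babaa, V$)
  read b, top V: go to s0, push XV → (s0, abaa, XV$)
  read a, top X: go to s1, push ε → (s1, baa, V$)
  read b, top V: go to s0, push XV → (s0, aa, XV$)
  read a, top X: go to s1, push ε → (s1, a, V$)
  read a, top V: go to s2, push ε → (s2, ε, $)
  ε-move, top $: go to s1, push ε → (s1, ε, ε)
All input consumed and the stack is empty.

Accept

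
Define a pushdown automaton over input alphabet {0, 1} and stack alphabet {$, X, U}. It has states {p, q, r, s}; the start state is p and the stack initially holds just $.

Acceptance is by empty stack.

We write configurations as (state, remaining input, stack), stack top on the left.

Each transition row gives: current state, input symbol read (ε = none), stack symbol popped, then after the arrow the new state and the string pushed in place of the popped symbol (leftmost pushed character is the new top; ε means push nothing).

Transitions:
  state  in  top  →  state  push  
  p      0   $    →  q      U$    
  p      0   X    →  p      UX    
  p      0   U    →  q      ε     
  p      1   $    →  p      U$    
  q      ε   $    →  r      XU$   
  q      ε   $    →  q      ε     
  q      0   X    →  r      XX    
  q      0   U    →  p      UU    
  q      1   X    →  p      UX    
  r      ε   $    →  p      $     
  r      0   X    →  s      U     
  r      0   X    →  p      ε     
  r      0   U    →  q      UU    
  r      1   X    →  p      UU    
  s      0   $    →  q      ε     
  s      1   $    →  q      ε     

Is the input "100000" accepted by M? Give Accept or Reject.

Accept

One accepting computation: (p, 100000, $) ⊢ (p, 00000, U$) ⊢ (q, 0000, $) ⊢ (r, 0000, XU$) ⊢ (p, 000, U$) ⊢ (q, 00, $) ⊢ (r, 00, XU$) ⊢ (p, 0, U$) ⊢ (q, ε, $) ⊢ (q, ε, ε)
All input consumed and the stack is empty.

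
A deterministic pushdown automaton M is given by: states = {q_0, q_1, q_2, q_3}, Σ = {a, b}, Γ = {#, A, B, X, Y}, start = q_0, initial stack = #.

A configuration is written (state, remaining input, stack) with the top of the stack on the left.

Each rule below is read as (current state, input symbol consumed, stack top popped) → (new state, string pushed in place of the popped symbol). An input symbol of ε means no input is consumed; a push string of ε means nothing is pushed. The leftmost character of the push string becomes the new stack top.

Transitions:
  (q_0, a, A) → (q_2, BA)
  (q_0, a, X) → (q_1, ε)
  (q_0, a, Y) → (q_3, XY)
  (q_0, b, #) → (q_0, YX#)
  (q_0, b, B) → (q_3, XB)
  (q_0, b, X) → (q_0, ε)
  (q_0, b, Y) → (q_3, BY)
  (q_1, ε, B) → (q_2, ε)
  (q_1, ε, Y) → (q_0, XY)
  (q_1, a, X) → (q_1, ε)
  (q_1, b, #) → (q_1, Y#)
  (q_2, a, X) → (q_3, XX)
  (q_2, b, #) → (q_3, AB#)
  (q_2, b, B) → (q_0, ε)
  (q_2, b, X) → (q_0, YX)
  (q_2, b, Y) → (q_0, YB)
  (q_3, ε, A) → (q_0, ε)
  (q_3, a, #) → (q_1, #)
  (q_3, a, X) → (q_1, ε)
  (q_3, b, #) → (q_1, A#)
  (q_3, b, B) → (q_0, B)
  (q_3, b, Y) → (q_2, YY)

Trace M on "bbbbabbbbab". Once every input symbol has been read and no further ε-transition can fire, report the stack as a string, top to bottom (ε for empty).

(q_0, bbbbabbbbab, #)
  read b, top #: go to q_0, push YX# → (q_0, bbbabbbbab, YX#)
  read b, top Y: go to q_3, push BY → (q_3, bbabbbbab, BYX#)
  read b, top B: go to q_0, push B → (q_0, babbbbab, BYX#)
  read b, top B: go to q_3, push XB → (q_3, abbbbab, XBYX#)
  read a, top X: go to q_1, push ε → (q_1, bbbbab, BYX#)
  ε-move, top B: go to q_2, push ε → (q_2, bbbbab, YX#)
  read b, top Y: go to q_0, push YB → (q_0, bbbab, YBX#)
  read b, top Y: go to q_3, push BY → (q_3, bbab, BYBX#)
  read b, top B: go to q_0, push B → (q_0, bab, BYBX#)
  read b, top B: go to q_3, push XB → (q_3, ab, XBYBX#)
  read a, top X: go to q_1, push ε → (q_1, b, BYBX#)
  ε-move, top B: go to q_2, push ε → (q_2, b, YBX#)
  read b, top Y: go to q_0, push YB → (q_0, ε, YBBX#)
All input consumed in state q_0 with stack YBBX#.

YBBX#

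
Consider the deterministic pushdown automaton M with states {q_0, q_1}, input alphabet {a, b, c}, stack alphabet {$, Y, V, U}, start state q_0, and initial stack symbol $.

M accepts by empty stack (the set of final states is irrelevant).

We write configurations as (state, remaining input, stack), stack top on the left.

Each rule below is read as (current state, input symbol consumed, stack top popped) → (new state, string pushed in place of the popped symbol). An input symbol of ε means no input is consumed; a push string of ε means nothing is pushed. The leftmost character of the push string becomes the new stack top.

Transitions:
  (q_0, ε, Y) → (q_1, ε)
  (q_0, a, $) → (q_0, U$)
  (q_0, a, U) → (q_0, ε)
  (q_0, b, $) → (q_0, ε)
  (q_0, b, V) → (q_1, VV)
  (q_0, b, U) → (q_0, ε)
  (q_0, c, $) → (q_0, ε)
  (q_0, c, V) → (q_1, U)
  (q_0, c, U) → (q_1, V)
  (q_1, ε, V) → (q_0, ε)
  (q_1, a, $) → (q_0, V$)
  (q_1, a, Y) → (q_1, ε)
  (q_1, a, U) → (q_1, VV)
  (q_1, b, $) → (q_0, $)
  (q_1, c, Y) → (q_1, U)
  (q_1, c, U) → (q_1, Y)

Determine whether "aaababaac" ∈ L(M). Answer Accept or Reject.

Accept

(q_0, aaababaac, $)
  read a, top $: go to q_0, push U$ → (q_0, aababaac, U$)
  read a, top U: go to q_0, push ε → (q_0, ababaac, $)
  read a, top $: go to q_0, push U$ → (q_0, babaac, U$)
  read b, top U: go to q_0, push ε → (q_0, abaac, $)
  read a, top $: go to q_0, push U$ → (q_0, baac, U$)
  read b, top U: go to q_0, push ε → (q_0, aac, $)
  read a, top $: go to q_0, push U$ → (q_0, ac, U$)
  read a, top U: go to q_0, push ε → (q_0, c, $)
  read c, top $: go to q_0, push ε → (q_0, ε, ε)
All input consumed and the stack is empty.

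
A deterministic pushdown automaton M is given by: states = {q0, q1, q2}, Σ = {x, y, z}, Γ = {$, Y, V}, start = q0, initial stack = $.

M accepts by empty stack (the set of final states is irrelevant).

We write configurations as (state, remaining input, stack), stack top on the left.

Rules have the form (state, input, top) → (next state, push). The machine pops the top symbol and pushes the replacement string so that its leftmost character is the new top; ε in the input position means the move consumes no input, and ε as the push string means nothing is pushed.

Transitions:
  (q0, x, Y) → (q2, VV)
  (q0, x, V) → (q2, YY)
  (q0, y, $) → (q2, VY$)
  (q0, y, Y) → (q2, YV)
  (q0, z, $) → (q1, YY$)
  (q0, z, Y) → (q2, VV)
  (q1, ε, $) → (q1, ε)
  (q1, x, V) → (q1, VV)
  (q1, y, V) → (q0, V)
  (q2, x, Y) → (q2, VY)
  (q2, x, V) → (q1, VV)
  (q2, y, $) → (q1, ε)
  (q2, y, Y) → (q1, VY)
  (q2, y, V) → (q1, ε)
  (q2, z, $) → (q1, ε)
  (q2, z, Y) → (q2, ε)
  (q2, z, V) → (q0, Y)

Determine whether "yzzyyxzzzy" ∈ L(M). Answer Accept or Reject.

Accept

(q0, yzzyyxzzzy, $) ⊢ (q2, zzyyxzzzy, VY$) ⊢ (q0, zyyxzzzy, YY$) ⊢ (q2, yyxzzzy, VVY$) ⊢ (q1, yxzzzy, VY$) ⊢ (q0, xzzzy, VY$) ⊢ (q2, zzzy, YYY$) ⊢ (q2, zzy, YY$) ⊢ (q2, zy, Y$) ⊢ (q2, y, $) ⊢ (q1, ε, ε)
All input consumed and the stack is empty.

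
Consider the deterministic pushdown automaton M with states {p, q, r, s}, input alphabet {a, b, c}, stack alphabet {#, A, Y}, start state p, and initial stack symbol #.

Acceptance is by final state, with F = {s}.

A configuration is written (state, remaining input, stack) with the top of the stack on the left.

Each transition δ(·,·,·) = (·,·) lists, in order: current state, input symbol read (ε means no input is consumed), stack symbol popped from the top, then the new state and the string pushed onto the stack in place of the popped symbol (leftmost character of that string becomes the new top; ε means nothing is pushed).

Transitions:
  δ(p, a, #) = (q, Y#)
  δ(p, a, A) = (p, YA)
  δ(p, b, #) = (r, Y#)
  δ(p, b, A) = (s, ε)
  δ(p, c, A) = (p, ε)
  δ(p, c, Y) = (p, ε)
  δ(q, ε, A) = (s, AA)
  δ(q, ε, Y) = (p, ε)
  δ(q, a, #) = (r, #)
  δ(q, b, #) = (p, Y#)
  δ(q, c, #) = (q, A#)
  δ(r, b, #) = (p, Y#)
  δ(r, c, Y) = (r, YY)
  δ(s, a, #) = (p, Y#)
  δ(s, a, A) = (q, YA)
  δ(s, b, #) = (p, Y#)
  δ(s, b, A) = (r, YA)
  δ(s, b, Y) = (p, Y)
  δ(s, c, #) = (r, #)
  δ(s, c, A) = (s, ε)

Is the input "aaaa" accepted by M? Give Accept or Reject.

(p, aaaa, #)
  read a, top #: go to q, push Y# → (q, aaa, Y#)
  ε-move, top Y: go to p, push ε → (p, aaa, #)
  read a, top #: go to q, push Y# → (q, aa, Y#)
  ε-move, top Y: go to p, push ε → (p, aa, #)
  read a, top #: go to q, push Y# → (q, a, Y#)
  ε-move, top Y: go to p, push ε → (p, a, #)
  read a, top #: go to q, push Y# → (q, ε, Y#)
  ε-move, top Y: go to p, push ε → (p, ε, #)
All input consumed; state p ∉ F and no further ε-move applies.

Reject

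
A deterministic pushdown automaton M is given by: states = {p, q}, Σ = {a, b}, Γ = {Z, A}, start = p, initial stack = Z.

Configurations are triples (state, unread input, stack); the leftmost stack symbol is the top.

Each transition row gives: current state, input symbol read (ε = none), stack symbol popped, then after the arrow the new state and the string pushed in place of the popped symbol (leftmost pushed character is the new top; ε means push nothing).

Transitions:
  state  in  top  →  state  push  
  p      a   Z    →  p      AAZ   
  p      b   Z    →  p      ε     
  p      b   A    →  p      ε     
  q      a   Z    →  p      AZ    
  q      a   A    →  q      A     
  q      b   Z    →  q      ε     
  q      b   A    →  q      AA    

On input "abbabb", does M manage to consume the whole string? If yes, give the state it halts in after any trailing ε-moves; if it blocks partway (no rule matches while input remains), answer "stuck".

(p, abbabb, Z) ⊢ (p, bbabb, AAZ) ⊢ (p, babb, AZ) ⊢ (p, abb, Z) ⊢ (p, bb, AAZ) ⊢ (p, b, AZ) ⊢ (p, ε, Z)
All input consumed; M is in state p.

p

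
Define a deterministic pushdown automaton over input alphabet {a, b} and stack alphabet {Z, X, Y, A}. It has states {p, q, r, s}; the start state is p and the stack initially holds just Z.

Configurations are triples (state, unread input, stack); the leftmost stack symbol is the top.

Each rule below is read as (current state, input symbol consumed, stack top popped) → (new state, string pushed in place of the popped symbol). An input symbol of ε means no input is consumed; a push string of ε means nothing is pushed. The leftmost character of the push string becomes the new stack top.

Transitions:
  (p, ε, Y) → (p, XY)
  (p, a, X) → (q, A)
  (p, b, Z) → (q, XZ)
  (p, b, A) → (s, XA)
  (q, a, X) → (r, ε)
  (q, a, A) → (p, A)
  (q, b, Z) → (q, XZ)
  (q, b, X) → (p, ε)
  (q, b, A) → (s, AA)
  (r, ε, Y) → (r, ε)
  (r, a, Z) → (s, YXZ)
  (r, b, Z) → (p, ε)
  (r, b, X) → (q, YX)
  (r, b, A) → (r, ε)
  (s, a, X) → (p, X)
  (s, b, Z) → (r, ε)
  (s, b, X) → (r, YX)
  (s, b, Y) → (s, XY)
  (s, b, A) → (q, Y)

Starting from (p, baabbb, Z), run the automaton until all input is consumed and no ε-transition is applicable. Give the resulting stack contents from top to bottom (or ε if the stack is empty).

(p, baabbb, Z)
  read b, top Z: go to q, push XZ → (q, aabbb, XZ)
  read a, top X: go to r, push ε → (r, abbb, Z)
  read a, top Z: go to s, push YXZ → (s, bbb, YXZ)
  read b, top Y: go to s, push XY → (s, bb, XYXZ)
  read b, top X: go to r, push YX → (r, b, YXYXZ)
  ε-move, top Y: go to r, push ε → (r, b, XYXZ)
  read b, top X: go to q, push YX → (q, ε, YXYXZ)
All input consumed in state q with stack YXYXZ.

YXYXZ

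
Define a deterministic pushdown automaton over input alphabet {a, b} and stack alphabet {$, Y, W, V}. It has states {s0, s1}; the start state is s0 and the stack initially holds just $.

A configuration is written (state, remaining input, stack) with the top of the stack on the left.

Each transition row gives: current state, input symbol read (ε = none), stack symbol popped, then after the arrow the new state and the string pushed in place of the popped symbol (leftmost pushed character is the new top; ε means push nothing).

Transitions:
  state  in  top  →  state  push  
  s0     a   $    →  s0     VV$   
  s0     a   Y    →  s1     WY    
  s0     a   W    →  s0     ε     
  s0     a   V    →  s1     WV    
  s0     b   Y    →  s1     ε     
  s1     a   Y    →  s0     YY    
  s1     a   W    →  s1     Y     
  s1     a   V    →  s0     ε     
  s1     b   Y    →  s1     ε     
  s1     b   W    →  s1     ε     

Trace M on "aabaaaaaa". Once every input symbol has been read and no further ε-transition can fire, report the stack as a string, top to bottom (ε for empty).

(s0, aabaaaaaa, $) ⊢ (s0, abaaaaaa, VV$) ⊢ (s1, baaaaaa, WVV$) ⊢ (s1, aaaaaa, VV$) ⊢ (s0, aaaaa, V$) ⊢ (s1, aaaa, WV$) ⊢ (s1, aaa, YV$) ⊢ (s0, aa, YYV$) ⊢ (s1, a, WYYV$) ⊢ (s1, ε, YYYV$)
All input consumed in state s1 with stack YYYV$.

YYYV$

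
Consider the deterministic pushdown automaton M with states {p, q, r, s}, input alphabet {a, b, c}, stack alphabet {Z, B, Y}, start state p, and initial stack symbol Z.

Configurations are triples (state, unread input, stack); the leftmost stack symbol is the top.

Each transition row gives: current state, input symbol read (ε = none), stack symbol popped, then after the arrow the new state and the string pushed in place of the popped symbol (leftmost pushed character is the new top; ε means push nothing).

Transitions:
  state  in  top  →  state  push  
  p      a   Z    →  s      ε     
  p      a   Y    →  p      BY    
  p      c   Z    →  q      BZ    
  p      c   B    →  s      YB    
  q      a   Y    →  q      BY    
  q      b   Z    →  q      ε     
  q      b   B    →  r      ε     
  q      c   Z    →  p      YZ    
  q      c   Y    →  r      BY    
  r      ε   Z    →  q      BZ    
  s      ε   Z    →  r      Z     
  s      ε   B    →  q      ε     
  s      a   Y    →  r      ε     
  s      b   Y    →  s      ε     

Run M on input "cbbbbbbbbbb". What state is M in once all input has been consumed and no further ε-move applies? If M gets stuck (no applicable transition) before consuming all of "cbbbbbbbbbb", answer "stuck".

(p, cbbbbbbbbbb, Z)
  read c, top Z: go to q, push BZ → (q, bbbbbbbbbb, BZ)
  read b, top B: go to r, push ε → (r, bbbbbbbbb, Z)
  ε-move, top Z: go to q, push BZ → (q, bbbbbbbbb, BZ)
  read b, top B: go to r, push ε → (r, bbbbbbbb, Z)
  ε-move, top Z: go to q, push BZ → (q, bbbbbbbb, BZ)
  read b, top B: go to r, push ε → (r, bbbbbbb, Z)
  ε-move, top Z: go to q, push BZ → (q, bbbbbbb, BZ)
  read b, top B: go to r, push ε → (r, bbbbbb, Z)
  ε-move, top Z: go to q, push BZ → (q, bbbbbb, BZ)
  read b, top B: go to r, push ε → (r, bbbbb, Z)
  ε-move, top Z: go to q, push BZ → (q, bbbbb, BZ)
  read b, top B: go to r, push ε → (r, bbbb, Z)
  ε-move, top Z: go to q, push BZ → (q, bbbb, BZ)
  read b, top B: go to r, push ε → (r, bbb, Z)
  ε-move, top Z: go to q, push BZ → (q, bbb, BZ)
  read b, top B: go to r, push ε → (r, bb, Z)
  ε-move, top Z: go to q, push BZ → (q, bb, BZ)
  read b, top B: go to r, push ε → (r, b, Z)
  ε-move, top Z: go to q, push BZ → (q, b, BZ)
  read b, top B: go to r, push ε → (r, ε, Z)
  ε-move, top Z: go to q, push BZ → (q, ε, BZ)
All input consumed; M is in state q.

q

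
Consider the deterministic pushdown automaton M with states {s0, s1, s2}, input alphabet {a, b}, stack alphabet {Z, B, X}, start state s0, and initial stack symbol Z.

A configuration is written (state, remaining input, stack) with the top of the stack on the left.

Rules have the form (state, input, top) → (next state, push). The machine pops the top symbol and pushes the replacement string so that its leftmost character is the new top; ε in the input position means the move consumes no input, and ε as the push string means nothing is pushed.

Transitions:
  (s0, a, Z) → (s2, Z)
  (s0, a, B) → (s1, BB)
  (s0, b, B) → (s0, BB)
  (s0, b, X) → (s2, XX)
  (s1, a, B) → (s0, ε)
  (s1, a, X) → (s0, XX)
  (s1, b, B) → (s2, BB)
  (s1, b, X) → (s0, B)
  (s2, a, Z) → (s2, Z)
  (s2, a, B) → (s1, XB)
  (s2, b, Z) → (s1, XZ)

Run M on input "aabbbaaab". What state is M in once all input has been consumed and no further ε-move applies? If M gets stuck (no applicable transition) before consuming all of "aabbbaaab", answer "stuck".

(s0, aabbbaaab, Z)
  read a, top Z: go to s2, push Z → (s2, abbbaaab, Z)
  read a, top Z: go to s2, push Z → (s2, bbbaaab, Z)
  read b, top Z: go to s1, push XZ → (s1, bbaaab, XZ)
  read b, top X: go to s0, push B → (s0, baaab, BZ)
  read b, top B: go to s0, push BB → (s0, aaab, BBZ)
  read a, top B: go to s1, push BB → (s1, aab, BBBZ)
  read a, top B: go to s0, push ε → (s0, ab, BBZ)
  read a, top B: go to s1, push BB → (s1, b, BBBZ)
  read b, top B: go to s2, push BB → (s2, ε, BBBBZ)
All input consumed; M is in state s2.

s2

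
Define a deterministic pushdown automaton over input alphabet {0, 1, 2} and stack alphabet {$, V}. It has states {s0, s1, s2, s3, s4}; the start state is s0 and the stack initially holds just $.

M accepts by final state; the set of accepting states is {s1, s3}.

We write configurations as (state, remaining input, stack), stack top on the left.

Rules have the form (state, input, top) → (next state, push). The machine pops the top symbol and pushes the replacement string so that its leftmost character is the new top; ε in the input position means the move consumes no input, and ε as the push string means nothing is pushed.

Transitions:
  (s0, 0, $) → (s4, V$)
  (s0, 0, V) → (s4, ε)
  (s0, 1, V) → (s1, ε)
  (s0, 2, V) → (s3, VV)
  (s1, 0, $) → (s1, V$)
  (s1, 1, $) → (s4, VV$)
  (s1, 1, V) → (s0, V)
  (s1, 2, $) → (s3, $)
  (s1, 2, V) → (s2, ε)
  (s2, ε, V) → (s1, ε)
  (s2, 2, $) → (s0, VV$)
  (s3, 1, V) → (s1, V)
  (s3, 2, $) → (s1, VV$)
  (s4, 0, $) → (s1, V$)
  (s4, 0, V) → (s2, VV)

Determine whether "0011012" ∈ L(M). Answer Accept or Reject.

(s0, 0011012, $)
  read 0, top $: go to s4, push V$ → (s4, 011012, V$)
  read 0, top V: go to s2, push VV → (s2, 11012, VV$)
  ε-move, top V: go to s1, push ε → (s1, 11012, V$)
  read 1, top V: go to s0, push V → (s0, 1012, V$)
  read 1, top V: go to s1, push ε → (s1, 012, $)
  read 0, top $: go to s1, push V$ → (s1, 12, V$)
  read 1, top V: go to s0, push V → (s0, 2, V$)
  read 2, top V: go to s3, push VV → (s3, ε, VV$)
All input consumed; state s3 ∈ F.

Accept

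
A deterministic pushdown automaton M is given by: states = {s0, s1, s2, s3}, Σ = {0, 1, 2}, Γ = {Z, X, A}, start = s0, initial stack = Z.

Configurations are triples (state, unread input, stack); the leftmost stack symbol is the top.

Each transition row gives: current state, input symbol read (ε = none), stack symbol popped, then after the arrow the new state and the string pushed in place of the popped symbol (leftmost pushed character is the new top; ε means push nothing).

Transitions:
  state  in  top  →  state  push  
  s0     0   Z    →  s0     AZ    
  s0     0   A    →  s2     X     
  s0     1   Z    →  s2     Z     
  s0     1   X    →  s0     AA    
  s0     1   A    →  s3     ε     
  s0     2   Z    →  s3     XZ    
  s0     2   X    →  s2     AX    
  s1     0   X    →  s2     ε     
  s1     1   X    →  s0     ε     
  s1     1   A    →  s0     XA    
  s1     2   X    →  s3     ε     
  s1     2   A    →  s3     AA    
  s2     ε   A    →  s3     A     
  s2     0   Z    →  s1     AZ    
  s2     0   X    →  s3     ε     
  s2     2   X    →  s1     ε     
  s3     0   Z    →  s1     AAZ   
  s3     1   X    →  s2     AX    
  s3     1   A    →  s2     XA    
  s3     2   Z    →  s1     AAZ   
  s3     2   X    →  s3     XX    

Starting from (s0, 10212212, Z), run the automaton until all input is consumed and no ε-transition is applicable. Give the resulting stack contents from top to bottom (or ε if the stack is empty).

AAAZ

(s0, 10212212, Z)
  read 1, top Z: go to s2, push Z → (s2, 0212212, Z)
  read 0, top Z: go to s1, push AZ → (s1, 212212, AZ)
  read 2, top A: go to s3, push AA → (s3, 12212, AAZ)
  read 1, top A: go to s2, push XA → (s2, 2212, XAAZ)
  read 2, top X: go to s1, push ε → (s1, 212, AAZ)
  read 2, top A: go to s3, push AA → (s3, 12, AAAZ)
  read 1, top A: go to s2, push XA → (s2, 2, XAAAZ)
  read 2, top X: go to s1, push ε → (s1, ε, AAAZ)
All input consumed in state s1 with stack AAAZ.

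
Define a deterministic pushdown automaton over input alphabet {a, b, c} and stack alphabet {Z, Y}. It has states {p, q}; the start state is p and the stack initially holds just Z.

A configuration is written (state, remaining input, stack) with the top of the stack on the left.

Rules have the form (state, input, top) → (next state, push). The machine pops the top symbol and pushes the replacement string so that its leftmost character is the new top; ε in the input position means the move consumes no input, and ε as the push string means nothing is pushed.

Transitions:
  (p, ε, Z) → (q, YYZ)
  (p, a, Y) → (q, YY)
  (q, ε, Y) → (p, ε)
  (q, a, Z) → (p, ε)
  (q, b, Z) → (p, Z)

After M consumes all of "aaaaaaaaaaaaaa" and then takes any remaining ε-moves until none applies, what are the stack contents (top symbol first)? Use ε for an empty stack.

(p, aaaaaaaaaaaaaa, Z)
  ε-move, top Z: go to q, push YYZ → (q, aaaaaaaaaaaaaa, YYZ)
  ε-move, top Y: go to p, push ε → (p, aaaaaaaaaaaaaa, YZ)
  read a, top Y: go to q, push YY → (q, aaaaaaaaaaaaa, YYZ)
  ε-move, top Y: go to p, push ε → (p, aaaaaaaaaaaaa, YZ)
  read a, top Y: go to q, push YY → (q, aaaaaaaaaaaa, YYZ)
  ε-move, top Y: go to p, push ε → (p, aaaaaaaaaaaa, YZ)
  read a, top Y: go to q, push YY → (q, aaaaaaaaaaa, YYZ)
  ε-move, top Y: go to p, push ε → (p, aaaaaaaaaaa, YZ)
  read a, top Y: go to q, push YY → (q, aaaaaaaaaa, YYZ)
  ε-move, top Y: go to p, push ε → (p, aaaaaaaaaa, YZ)
  read a, top Y: go to q, push YY → (q, aaaaaaaaa, YYZ)
  ε-move, top Y: go to p, push ε → (p, aaaaaaaaa, YZ)
  read a, top Y: go to q, push YY → (q, aaaaaaaa, YYZ)
  ε-move, top Y: go to p, push ε → (p, aaaaaaaa, YZ)
  read a, top Y: go to q, push YY → (q, aaaaaaa, YYZ)
  ε-move, top Y: go to p, push ε → (p, aaaaaaa, YZ)
  read a, top Y: go to q, push YY → (q, aaaaaa, YYZ)
  ε-move, top Y: go to p, push ε → (p, aaaaaa, YZ)
  read a, top Y: go to q, push YY → (q, aaaaa, YYZ)
  ε-move, top Y: go to p, push ε → (p, aaaaa, YZ)
  read a, top Y: go to q, push YY → (q, aaaa, YYZ)
  ε-move, top Y: go to p, push ε → (p, aaaa, YZ)
  read a, top Y: go to q, push YY → (q, aaa, YYZ)
  ε-move, top Y: go to p, push ε → (p, aaa, YZ)
  read a, top Y: go to q, push YY → (q, aa, YYZ)
  ε-move, top Y: go to p, push ε → (p, aa, YZ)
  read a, top Y: go to q, push YY → (q, a, YYZ)
  ε-move, top Y: go to p, push ε → (p, a, YZ)
  read a, top Y: go to q, push YY → (q, ε, YYZ)
  ε-move, top Y: go to p, push ε → (p, ε, YZ)
All input consumed in state p with stack YZ.

YZ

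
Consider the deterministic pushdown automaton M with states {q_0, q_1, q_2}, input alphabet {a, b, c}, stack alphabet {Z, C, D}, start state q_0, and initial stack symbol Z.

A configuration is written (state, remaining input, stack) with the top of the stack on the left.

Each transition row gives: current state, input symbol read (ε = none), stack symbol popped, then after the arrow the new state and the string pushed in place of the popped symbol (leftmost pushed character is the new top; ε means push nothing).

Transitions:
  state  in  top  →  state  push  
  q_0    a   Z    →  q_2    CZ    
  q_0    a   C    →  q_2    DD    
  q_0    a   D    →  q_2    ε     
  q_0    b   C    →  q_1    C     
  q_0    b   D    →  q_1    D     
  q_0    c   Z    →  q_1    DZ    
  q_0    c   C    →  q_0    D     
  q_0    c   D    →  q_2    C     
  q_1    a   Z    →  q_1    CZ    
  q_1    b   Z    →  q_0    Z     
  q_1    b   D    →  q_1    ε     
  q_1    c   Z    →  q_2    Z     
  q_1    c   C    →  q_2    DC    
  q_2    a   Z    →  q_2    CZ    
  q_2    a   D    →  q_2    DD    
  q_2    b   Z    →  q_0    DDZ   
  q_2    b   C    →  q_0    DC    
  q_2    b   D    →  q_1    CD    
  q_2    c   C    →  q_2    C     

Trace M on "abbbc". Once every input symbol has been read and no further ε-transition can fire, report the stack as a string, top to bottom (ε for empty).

(q_0, abbbc, Z)
  read a, top Z: go to q_2, push CZ → (q_2, bbbc, CZ)
  read b, top C: go to q_0, push DC → (q_0, bbc, DCZ)
  read b, top D: go to q_1, push D → (q_1, bc, DCZ)
  read b, top D: go to q_1, push ε → (q_1, c, CZ)
  read c, top C: go to q_2, push DC → (q_2, ε, DCZ)
All input consumed in state q_2 with stack DCZ.

DCZ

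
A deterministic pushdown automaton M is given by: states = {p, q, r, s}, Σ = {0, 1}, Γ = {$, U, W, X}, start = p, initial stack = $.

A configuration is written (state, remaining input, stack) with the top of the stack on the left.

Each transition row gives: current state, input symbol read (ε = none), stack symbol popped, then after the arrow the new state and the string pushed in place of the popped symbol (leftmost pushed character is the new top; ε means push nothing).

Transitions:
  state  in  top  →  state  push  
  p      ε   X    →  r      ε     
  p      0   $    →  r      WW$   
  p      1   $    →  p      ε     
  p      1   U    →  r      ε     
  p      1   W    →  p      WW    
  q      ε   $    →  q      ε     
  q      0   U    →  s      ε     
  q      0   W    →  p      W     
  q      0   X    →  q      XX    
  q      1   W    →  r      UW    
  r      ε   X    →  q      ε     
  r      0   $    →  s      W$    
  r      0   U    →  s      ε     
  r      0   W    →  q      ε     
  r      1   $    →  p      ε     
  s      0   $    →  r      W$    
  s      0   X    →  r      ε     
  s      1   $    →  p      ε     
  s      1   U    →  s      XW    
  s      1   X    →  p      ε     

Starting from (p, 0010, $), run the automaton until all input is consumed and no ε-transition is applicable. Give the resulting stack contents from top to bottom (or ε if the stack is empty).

W$

(p, 0010, $) ⊢ (r, 010, WW$) ⊢ (q, 10, W$) ⊢ (r, 0, UW$) ⊢ (s, ε, W$)
All input consumed in state s with stack W$.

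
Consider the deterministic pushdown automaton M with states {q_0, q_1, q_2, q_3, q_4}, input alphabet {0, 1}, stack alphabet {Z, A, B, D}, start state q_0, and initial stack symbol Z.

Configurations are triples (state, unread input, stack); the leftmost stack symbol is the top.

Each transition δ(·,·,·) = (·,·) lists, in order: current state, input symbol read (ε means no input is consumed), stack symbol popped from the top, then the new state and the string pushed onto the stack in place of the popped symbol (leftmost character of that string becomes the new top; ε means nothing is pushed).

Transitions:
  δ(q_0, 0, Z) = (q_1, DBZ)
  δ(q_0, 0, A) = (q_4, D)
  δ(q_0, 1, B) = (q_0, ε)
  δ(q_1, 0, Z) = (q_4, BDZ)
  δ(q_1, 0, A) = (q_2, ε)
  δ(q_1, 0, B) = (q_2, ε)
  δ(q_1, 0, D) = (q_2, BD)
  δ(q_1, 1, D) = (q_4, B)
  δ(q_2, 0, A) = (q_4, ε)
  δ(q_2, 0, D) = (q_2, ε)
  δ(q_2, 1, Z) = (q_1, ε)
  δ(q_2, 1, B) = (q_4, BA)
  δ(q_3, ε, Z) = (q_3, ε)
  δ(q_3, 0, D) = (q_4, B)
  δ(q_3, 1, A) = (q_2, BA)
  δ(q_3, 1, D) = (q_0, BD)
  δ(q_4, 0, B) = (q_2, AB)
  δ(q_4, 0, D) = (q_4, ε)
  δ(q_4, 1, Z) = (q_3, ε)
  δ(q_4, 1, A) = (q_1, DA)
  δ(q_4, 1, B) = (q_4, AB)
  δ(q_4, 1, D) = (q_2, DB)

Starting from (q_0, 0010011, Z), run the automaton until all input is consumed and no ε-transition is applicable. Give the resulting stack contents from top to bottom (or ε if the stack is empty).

(q_0, 0010011, Z) ⊢ (q_1, 010011, DBZ) ⊢ (q_2, 10011, BDBZ) ⊢ (q_4, 0011, BADBZ) ⊢ (q_2, 011, ABADBZ) ⊢ (q_4, 11, BADBZ) ⊢ (q_4, 1, ABADBZ) ⊢ (q_1, ε, DABADBZ)
All input consumed in state q_1 with stack DABADBZ.

DABADBZ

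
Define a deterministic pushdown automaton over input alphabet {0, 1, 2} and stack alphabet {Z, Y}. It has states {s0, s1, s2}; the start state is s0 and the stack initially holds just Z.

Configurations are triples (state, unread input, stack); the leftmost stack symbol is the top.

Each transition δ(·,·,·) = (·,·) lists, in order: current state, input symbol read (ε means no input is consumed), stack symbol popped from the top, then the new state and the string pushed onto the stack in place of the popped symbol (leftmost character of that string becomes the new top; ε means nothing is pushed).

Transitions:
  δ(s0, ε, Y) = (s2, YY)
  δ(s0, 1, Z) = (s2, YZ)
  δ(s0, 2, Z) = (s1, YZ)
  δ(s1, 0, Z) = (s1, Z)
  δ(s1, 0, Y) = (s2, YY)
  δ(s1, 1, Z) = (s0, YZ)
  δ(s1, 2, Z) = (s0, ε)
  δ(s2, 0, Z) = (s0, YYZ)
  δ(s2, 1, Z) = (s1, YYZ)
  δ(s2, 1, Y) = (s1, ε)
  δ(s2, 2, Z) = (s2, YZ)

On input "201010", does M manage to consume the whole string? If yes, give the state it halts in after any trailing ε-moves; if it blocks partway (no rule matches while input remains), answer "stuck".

s2

(s0, 201010, Z) ⊢ (s1, 01010, YZ) ⊢ (s2, 1010, YYZ) ⊢ (s1, 010, YZ) ⊢ (s2, 10, YYZ) ⊢ (s1, 0, YZ) ⊢ (s2, ε, YYZ)
All input consumed; M is in state s2.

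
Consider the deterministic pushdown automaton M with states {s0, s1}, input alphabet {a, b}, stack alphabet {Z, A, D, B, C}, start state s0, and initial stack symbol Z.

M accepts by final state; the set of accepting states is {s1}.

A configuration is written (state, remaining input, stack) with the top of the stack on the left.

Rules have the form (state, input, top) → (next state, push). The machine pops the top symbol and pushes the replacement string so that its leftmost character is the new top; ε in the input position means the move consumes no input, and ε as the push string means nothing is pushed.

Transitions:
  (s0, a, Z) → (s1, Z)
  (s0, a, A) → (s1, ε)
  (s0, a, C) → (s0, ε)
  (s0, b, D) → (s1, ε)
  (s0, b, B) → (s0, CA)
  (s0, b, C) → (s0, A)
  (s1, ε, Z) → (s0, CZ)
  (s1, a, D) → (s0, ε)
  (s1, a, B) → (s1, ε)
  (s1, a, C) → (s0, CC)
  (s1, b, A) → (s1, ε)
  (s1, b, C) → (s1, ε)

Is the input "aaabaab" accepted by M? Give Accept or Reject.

Reject

(s0, aaabaab, Z) ⊢ (s1, aabaab, Z) ⊢ (s0, aabaab, CZ) ⊢ (s0, abaab, Z) ⊢ (s1, baab, Z) ⊢ (s0, baab, CZ) ⊢ (s0, aab, AZ) ⊢ (s1, ab, Z) ⊢ (s0, ab, CZ) ⊢ (s0, b, Z)
No transition applies at (s0, b, Z); input not fully consumed.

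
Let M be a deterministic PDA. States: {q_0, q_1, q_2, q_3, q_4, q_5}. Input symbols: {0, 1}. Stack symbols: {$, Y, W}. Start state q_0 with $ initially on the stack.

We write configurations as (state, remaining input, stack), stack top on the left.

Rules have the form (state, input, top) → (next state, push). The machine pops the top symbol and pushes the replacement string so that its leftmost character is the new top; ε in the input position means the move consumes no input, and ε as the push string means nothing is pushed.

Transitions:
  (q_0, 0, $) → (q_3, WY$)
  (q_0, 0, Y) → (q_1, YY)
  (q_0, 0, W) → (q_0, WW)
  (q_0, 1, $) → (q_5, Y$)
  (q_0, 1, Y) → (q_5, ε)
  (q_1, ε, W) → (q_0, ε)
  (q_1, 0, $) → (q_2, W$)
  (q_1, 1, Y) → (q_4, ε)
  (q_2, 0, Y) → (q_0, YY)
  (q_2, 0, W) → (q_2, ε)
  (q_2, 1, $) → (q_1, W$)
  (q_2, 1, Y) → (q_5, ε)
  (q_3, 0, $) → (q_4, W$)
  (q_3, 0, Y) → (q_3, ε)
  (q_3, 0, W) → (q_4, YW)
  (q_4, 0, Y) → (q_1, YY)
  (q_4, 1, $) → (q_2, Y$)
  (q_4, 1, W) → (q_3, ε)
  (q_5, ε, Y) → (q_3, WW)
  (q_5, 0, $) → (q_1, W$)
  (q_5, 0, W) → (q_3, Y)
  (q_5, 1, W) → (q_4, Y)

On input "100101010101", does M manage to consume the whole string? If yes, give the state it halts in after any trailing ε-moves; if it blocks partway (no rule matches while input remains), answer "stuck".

q_4

(q_0, 100101010101, $)
  read 1, top $: go to q_5, push Y$ → (q_5, 00101010101, Y$)
  ε-move, top Y: go to q_3, push WW → (q_3, 00101010101, WW$)
  read 0, top W: go to q_4, push YW → (q_4, 0101010101, YWW$)
  read 0, top Y: go to q_1, push YY → (q_1, 101010101, YYWW$)
  read 1, top Y: go to q_4, push ε → (q_4, 01010101, YWW$)
  read 0, top Y: go to q_1, push YY → (q_1, 1010101, YYWW$)
  read 1, top Y: go to q_4, push ε → (q_4, 010101, YWW$)
  read 0, top Y: go to q_1, push YY → (q_1, 10101, YYWW$)
  read 1, top Y: go to q_4, push ε → (q_4, 0101, YWW$)
  read 0, top Y: go to q_1, push YY → (q_1, 101, YYWW$)
  read 1, top Y: go to q_4, push ε → (q_4, 01, YWW$)
  read 0, top Y: go to q_1, push YY → (q_1, 1, YYWW$)
  read 1, top Y: go to q_4, push ε → (q_4, ε, YWW$)
All input consumed; M is in state q_4.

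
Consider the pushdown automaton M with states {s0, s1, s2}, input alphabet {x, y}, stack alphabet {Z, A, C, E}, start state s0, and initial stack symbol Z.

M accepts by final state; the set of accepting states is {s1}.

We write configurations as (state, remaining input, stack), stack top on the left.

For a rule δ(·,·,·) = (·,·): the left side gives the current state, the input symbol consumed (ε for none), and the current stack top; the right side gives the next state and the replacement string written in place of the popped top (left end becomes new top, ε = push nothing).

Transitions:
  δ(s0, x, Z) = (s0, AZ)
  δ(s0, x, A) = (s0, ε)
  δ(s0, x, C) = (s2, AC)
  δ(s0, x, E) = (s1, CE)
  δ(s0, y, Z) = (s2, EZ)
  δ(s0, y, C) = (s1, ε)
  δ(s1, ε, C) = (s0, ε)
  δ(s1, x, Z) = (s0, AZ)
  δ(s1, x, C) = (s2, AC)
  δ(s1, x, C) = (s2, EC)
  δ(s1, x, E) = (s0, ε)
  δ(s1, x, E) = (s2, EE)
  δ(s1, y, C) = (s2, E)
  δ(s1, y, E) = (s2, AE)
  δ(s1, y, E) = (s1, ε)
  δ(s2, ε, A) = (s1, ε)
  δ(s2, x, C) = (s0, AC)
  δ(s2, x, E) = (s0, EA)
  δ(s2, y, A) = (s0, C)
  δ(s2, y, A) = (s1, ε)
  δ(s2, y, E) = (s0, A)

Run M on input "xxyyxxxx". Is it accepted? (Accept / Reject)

No computation consumes all input and reaches a final state.

Reject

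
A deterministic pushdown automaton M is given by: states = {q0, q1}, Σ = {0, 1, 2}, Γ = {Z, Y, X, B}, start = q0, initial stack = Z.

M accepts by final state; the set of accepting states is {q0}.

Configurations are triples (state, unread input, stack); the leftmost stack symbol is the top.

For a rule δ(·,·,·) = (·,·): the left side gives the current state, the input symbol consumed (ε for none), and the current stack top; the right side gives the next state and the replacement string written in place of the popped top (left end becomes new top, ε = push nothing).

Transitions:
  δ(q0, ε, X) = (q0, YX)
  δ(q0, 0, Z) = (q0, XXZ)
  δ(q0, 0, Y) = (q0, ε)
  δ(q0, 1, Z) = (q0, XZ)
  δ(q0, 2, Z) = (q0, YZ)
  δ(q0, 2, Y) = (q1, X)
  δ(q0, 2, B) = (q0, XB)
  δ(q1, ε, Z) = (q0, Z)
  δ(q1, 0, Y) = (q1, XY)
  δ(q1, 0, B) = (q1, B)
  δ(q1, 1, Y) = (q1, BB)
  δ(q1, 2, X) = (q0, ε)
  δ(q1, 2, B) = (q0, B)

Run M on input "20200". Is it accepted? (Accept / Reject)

(q0, 20200, Z) ⊢ (q0, 0200, YZ) ⊢ (q0, 200, Z) ⊢ (q0, 00, YZ) ⊢ (q0, 0, Z) ⊢ (q0, ε, XXZ)
All input consumed; state q0 ∈ F.

Accept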